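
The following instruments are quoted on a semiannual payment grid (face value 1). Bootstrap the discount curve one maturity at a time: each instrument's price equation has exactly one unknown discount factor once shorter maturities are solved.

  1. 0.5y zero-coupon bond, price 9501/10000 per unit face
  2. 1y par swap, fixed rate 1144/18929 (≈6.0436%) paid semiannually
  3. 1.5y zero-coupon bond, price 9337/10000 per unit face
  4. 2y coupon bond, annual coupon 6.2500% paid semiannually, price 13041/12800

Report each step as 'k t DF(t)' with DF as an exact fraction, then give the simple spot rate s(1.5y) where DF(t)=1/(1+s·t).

1 1/2 9501/10000
2 1 2357/2500
3 3/2 9337/10000
4 2 9023/10000
s(1.5y) = (1/(9337/10000) − 1)/(3/2) = 442/9337 ≈ 4.7339%

step 1 [0.5y] zero: DF = P = 9501/10000 ≈ 0.950100
step 2 [1y] swap r/2=572/18929: DF=(1 − 572/18929·(0.950100))/(1+572/18929) = 2357/2500 ≈ 0.942800
step 3 [1.5y] zero: DF = P = 9337/10000 ≈ 0.933700
step 4 [2y] bond c/2=1/32: DF=(13041/12800 − 1/32·(0.950100+0.942800+0.933700))/(1+1/32) = 9023/10000 ≈ 0.902300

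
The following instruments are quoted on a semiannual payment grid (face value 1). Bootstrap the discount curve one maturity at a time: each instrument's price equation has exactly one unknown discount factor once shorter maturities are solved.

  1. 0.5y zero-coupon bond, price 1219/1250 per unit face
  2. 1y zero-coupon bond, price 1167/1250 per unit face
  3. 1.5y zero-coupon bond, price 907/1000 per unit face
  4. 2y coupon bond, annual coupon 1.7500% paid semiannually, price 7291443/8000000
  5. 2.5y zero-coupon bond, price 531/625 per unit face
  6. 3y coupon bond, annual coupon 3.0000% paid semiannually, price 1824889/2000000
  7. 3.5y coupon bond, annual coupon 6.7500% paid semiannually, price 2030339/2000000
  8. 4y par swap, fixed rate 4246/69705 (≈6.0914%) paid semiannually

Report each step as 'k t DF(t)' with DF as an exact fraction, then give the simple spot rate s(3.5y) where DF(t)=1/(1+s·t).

step 1 [0.5y] zero: DF = P = 1219/1250 ≈ 0.975200
step 2 [1y] zero: DF = P = 1167/1250 ≈ 0.933600
step 3 [1.5y] zero: DF = P = 907/1000 ≈ 0.907000
step 4 [2y] bond c/2=7/800: DF=(7291443/8000000 − 7/800·(0.975200+0.933600+0.907000))/(1+7/800) = 8791/10000 ≈ 0.879100
step 5 [2.5y] zero: DF = P = 531/625 ≈ 0.849600
step 6 [3y] bond c/2=3/200: DF=(1824889/2000000 − 3/200·(0.975200+0.933600+0.907000+0.879100+0.849600))/(1+3/200) = 4159/5000 ≈ 0.831800
step 7 [3.5y] bond c/2=27/800: DF=(2030339/2000000 − 27/800·(0.975200+0.933600+0.907000+0.879100+0.849600+0.831800))/(1+27/800) = 1613/2000 ≈ 0.806500
step 8 [4y] swap r/2=2123/69705: DF=(1 − 2123/69705·(0.975200+0.933600+0.907000+0.879100+0.849600+0.831800+0.806500))/(1+2123/69705) = 7877/10000 ≈ 0.787700

1 1/2 1219/1250
2 1 1167/1250
3 3/2 907/1000
4 2 8791/10000
5 5/2 531/625
6 3 4159/5000
7 7/2 1613/2000
8 4 7877/10000
s(3.5y) = (1/(1613/2000) − 1)/(7/2) = 774/11291 ≈ 6.8550%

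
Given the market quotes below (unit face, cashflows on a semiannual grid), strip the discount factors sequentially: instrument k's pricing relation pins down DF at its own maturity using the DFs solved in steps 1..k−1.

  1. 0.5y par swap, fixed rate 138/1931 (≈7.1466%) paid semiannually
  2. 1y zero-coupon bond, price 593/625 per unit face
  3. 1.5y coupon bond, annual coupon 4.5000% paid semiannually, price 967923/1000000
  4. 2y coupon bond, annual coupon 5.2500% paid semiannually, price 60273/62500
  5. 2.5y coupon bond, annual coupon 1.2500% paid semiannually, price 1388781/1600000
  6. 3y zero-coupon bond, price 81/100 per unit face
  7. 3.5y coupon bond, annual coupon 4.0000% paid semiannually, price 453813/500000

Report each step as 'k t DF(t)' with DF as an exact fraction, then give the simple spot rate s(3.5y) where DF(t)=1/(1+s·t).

step 1 [0.5y] swap r/2=69/1931: DF=(1 − 69/1931·(0))/(1+69/1931) = 1931/2000 ≈ 0.965500
step 2 [1y] zero: DF = P = 593/625 ≈ 0.948800
step 3 [1.5y] bond c/2=9/400: DF=(967923/1000000 − 9/400·(0.965500+0.948800))/(1+9/400) = 1809/2000 ≈ 0.904500
step 4 [2y] bond c/2=21/800: DF=(60273/62500 − 21/800·(0.965500+0.948800+0.904500))/(1+21/800) = 2169/2500 ≈ 0.867600
step 5 [2.5y] bond c/2=1/160: DF=(1388781/1600000 − 1/160·(0.965500+0.948800+0.904500+0.867600))/(1+1/160) = 8397/10000 ≈ 0.839700
step 6 [3y] zero: DF = P = 81/100 ≈ 0.810000
step 7 [3.5y] bond c/2=1/50: DF=(453813/500000 − 1/50·(0.965500+0.948800+0.904500+0.867600+0.839700+0.810000))/(1+1/50) = 1963/2500 ≈ 0.785200

1 1/2 1931/2000
2 1 593/625
3 3/2 1809/2000
4 2 2169/2500
5 5/2 8397/10000
6 3 81/100
7 7/2 1963/2500
s(3.5y) = (1/(1963/2500) − 1)/(7/2) = 1074/13741 ≈ 7.8160%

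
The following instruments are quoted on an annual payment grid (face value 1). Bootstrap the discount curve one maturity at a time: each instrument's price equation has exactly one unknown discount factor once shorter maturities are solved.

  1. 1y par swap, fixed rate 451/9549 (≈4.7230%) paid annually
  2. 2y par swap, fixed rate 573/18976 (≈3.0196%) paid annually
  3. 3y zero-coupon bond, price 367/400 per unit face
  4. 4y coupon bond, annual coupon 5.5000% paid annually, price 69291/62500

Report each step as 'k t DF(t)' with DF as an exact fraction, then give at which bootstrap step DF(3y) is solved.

1 1 9549/10000
2 2 9427/10000
3 3 367/400
4 4 9041/10000
DF(3y) is solved at step 3

step 1 [1y] swap r/1=451/9549: DF=(1 − 451/9549·(0))/(1+451/9549) = 9549/10000 ≈ 0.954900
step 2 [2y] swap r/1=573/18976: DF=(1 − 573/18976·(0.954900))/(1+573/18976) = 9427/10000 ≈ 0.942700
step 3 [3y] zero: DF = P = 367/400 ≈ 0.917500
step 4 [4y] bond c/1=11/200: DF=(69291/62500 − 11/200·(0.954900+0.942700+0.917500))/(1+11/200) = 9041/10000 ≈ 0.904100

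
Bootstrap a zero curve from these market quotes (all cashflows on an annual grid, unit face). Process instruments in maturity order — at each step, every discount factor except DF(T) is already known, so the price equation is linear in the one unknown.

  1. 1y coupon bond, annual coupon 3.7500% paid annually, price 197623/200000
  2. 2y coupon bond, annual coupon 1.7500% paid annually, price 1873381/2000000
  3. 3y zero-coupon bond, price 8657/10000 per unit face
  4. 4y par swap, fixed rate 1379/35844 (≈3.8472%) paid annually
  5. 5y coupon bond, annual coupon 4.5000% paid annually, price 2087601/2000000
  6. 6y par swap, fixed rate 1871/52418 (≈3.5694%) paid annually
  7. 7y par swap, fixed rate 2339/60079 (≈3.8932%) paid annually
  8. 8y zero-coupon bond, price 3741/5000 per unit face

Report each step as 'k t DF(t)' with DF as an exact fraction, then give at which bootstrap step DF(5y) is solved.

1 1 2381/2500
2 2 4521/5000
3 3 8657/10000
4 4 8621/10000
5 5 1689/2000
6 6 8129/10000
7 7 7661/10000
8 8 3741/5000
DF(5y) is solved at step 5

step 1 [1y] bond c/1=3/80: DF=(197623/200000 − 3/80·(0))/(1+3/80) = 2381/2500 ≈ 0.952400
step 2 [2y] bond c/1=7/400: DF=(1873381/2000000 − 7/400·(0.952400))/(1+7/400) = 4521/5000 ≈ 0.904200
step 3 [3y] zero: DF = P = 8657/10000 ≈ 0.865700
step 4 [4y] swap r/1=1379/35844: DF=(1 − 1379/35844·(0.952400+0.904200+0.865700))/(1+1379/35844) = 8621/10000 ≈ 0.862100
step 5 [5y] bond c/1=9/200: DF=(2087601/2000000 − 9/200·(0.952400+0.904200+0.865700+0.862100))/(1+9/200) = 1689/2000 ≈ 0.844500
step 6 [6y] swap r/1=1871/52418: DF=(1 − 1871/52418·(0.952400+0.904200+0.865700+0.862100+0.844500))/(1+1871/52418) = 8129/10000 ≈ 0.812900
step 7 [7y] swap r/1=2339/60079: DF=(1 − 2339/60079·(0.952400+0.904200+0.865700+0.862100+0.844500+0.812900))/(1+2339/60079) = 7661/10000 ≈ 0.766100
step 8 [8y] zero: DF = P = 3741/5000 ≈ 0.748200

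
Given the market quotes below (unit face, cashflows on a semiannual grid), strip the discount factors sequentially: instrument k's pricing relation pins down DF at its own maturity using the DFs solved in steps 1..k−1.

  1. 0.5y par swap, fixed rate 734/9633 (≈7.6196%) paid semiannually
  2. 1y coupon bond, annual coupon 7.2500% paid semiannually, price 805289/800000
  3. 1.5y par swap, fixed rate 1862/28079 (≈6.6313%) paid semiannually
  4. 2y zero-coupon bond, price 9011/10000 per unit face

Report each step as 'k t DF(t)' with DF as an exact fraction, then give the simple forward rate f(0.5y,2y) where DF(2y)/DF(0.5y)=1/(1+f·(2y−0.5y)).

1 1/2 9633/10000
2 1 9377/10000
3 3/2 9069/10000
4 2 9011/10000
f(0.5y,2y) = ((9633/10000)/(9011/10000) − 1)/(3/2) = 1244/27033 ≈ 4.6018%

step 1 [0.5y] swap r/2=367/9633: DF=(1 − 367/9633·(0))/(1+367/9633) = 9633/10000 ≈ 0.963300
step 2 [1y] bond c/2=29/800: DF=(805289/800000 − 29/800·(0.963300))/(1+29/800) = 9377/10000 ≈ 0.937700
step 3 [1.5y] swap r/2=931/28079: DF=(1 − 931/28079·(0.963300+0.937700))/(1+931/28079) = 9069/10000 ≈ 0.906900
step 4 [2y] zero: DF = P = 9011/10000 ≈ 0.901100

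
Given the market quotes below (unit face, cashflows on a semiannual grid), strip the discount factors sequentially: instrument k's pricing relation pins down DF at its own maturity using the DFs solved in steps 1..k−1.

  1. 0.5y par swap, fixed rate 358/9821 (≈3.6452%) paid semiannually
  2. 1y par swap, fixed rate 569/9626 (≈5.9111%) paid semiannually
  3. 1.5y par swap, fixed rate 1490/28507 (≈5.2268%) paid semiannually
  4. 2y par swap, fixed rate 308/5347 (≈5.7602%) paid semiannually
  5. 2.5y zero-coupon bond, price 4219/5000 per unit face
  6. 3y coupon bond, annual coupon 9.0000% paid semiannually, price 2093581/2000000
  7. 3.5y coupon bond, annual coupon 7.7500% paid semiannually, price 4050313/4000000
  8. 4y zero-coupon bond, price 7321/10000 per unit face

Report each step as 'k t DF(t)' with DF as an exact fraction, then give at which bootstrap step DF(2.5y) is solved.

step 1 [0.5y] swap r/2=179/9821: DF=(1 − 179/9821·(0))/(1+179/9821) = 9821/10000 ≈ 0.982100
step 2 [1y] swap r/2=569/19252: DF=(1 − 569/19252·(0.982100))/(1+569/19252) = 9431/10000 ≈ 0.943100
step 3 [1.5y] swap r/2=745/28507: DF=(1 − 745/28507·(0.982100+0.943100))/(1+745/28507) = 1851/2000 ≈ 0.925500
step 4 [2y] swap r/2=154/5347: DF=(1 − 154/5347·(0.982100+0.943100+0.925500))/(1+154/5347) = 4461/5000 ≈ 0.892200
step 5 [2.5y] zero: DF = P = 4219/5000 ≈ 0.843800
step 6 [3y] bond c/2=9/200: DF=(2093581/2000000 − 9/200·(0.982100+0.943100+0.925500+0.892200+0.843800))/(1+9/200) = 4021/5000 ≈ 0.804200
step 7 [3.5y] bond c/2=31/800: DF=(4050313/4000000 − 31/800·(0.982100+0.943100+0.925500+0.892200+0.843800+0.804200))/(1+31/800) = 7737/10000 ≈ 0.773700
step 8 [4y] zero: DF = P = 7321/10000 ≈ 0.732100

1 1/2 9821/10000
2 1 9431/10000
3 3/2 1851/2000
4 2 4461/5000
5 5/2 4219/5000
6 3 4021/5000
7 7/2 7737/10000
8 4 7321/10000
DF(2.5y) is solved at step 5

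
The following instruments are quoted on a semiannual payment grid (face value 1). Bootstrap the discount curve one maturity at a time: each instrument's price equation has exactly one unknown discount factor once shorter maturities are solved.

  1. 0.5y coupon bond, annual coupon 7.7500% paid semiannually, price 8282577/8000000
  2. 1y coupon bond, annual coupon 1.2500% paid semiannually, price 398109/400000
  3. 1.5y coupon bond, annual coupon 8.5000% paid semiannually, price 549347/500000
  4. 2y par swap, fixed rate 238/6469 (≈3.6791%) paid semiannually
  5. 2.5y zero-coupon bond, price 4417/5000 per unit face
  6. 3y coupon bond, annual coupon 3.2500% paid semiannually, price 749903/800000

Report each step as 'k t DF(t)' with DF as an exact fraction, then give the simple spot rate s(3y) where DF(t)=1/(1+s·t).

step 1 [0.5y] bond c/2=31/800: DF=(8282577/8000000 − 31/800·(0))/(1+31/800) = 9967/10000 ≈ 0.996700
step 2 [1y] bond c/2=1/160: DF=(398109/400000 − 1/160·(0.996700))/(1+1/160) = 9829/10000 ≈ 0.982900
step 3 [1.5y] bond c/2=17/400: DF=(549347/500000 − 17/400·(0.996700+0.982900))/(1+17/400) = 2433/2500 ≈ 0.973200
step 4 [2y] swap r/2=119/6469: DF=(1 − 119/6469·(0.996700+0.982900+0.973200))/(1+119/6469) = 4643/5000 ≈ 0.928600
step 5 [2.5y] zero: DF = P = 4417/5000 ≈ 0.883400
step 6 [3y] bond c/2=13/800: DF=(749903/800000 − 13/800·(0.996700+0.982900+0.973200+0.928600+0.883400))/(1+13/800) = 4231/5000 ≈ 0.846200

1 1/2 9967/10000
2 1 9829/10000
3 3/2 2433/2500
4 2 4643/5000
5 5/2 4417/5000
6 3 4231/5000
s(3y) = (1/(4231/5000) − 1)/(3) = 769/12693 ≈ 6.0585%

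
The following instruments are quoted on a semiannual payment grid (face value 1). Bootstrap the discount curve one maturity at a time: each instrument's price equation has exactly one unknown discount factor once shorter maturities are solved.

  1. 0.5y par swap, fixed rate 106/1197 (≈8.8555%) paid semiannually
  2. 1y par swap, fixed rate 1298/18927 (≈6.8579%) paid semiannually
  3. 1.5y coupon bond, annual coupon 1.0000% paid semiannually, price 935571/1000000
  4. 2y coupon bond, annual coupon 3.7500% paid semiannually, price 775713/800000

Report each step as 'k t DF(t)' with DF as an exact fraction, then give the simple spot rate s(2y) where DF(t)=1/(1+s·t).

step 1 [0.5y] swap r/2=53/1197: DF=(1 − 53/1197·(0))/(1+53/1197) = 1197/1250 ≈ 0.957600
step 2 [1y] swap r/2=649/18927: DF=(1 − 649/18927·(0.957600))/(1+649/18927) = 9351/10000 ≈ 0.935100
step 3 [1.5y] bond c/2=1/200: DF=(935571/1000000 − 1/200·(0.957600+0.935100))/(1+1/200) = 1843/2000 ≈ 0.921500
step 4 [2y] bond c/2=3/160: DF=(775713/800000 − 3/160·(0.957600+0.935100+0.921500))/(1+3/160) = 9/10 ≈ 0.900000

1 1/2 1197/1250
2 1 9351/10000
3 3/2 1843/2000
4 2 9/10
s(2y) = (1/(9/10) − 1)/(2) = 1/18 ≈ 5.5556%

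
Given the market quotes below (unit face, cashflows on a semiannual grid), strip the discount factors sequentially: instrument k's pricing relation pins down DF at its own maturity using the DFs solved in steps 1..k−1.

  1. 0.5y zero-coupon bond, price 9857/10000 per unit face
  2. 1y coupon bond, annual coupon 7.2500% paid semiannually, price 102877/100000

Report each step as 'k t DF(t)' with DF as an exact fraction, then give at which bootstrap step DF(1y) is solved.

step 1 [0.5y] zero: DF = P = 9857/10000 ≈ 0.985700
step 2 [1y] bond c/2=29/800: DF=(102877/100000 − 29/800·(0.985700))/(1+29/800) = 9583/10000 ≈ 0.958300

1 1/2 9857/10000
2 1 9583/10000
DF(1y) is solved at step 2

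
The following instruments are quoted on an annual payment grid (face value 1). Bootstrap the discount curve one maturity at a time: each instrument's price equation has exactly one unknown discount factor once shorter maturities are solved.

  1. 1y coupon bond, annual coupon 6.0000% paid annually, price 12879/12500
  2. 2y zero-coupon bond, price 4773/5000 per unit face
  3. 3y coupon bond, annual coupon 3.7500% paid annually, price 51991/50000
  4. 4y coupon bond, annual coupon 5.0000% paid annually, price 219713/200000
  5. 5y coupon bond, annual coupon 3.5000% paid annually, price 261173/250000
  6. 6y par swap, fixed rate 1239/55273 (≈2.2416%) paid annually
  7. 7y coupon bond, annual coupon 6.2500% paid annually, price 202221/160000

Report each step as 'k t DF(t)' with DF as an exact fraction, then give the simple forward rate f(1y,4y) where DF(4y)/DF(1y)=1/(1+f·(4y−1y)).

1 1 243/250
2 2 4773/5000
3 3 4663/5000
4 4 9101/10000
5 5 8819/10000
6 6 8761/10000
7 7 2161/2500
f(1y,4y) = ((243/250)/(9101/10000) − 1)/(3) = 619/27303 ≈ 2.2672%

step 1 [1y] bond c/1=3/50: DF=(12879/12500 − 3/50·(0))/(1+3/50) = 243/250 ≈ 0.972000
step 2 [2y] zero: DF = P = 4773/5000 ≈ 0.954600
step 3 [3y] bond c/1=3/80: DF=(51991/50000 − 3/80·(0.972000+0.954600))/(1+3/80) = 4663/5000 ≈ 0.932600
step 4 [4y] bond c/1=1/20: DF=(219713/200000 − 1/20·(0.972000+0.954600+0.932600))/(1+1/20) = 9101/10000 ≈ 0.910100
step 5 [5y] bond c/1=7/200: DF=(261173/250000 − 7/200·(0.972000+0.954600+0.932600+0.910100))/(1+7/200) = 8819/10000 ≈ 0.881900
step 6 [6y] swap r/1=1239/55273: DF=(1 − 1239/55273·(0.972000+0.954600+0.932600+0.910100+0.881900))/(1+1239/55273) = 8761/10000 ≈ 0.876100
step 7 [7y] bond c/1=1/16: DF=(202221/160000 − 1/16·(0.972000+0.954600+0.932600+0.910100+0.881900+0.876100))/(1+1/16) = 2161/2500 ≈ 0.864400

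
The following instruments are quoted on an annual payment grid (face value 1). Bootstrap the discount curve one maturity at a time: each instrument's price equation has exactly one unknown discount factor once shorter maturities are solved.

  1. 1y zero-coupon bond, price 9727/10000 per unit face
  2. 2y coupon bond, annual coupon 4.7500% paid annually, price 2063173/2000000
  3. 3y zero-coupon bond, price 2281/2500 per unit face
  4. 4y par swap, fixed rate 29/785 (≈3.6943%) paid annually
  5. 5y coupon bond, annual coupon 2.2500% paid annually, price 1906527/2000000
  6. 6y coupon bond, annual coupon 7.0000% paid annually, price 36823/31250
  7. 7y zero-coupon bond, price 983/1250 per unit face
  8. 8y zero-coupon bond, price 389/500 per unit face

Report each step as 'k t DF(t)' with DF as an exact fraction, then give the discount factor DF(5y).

1 1 9727/10000
2 2 9407/10000
3 3 2281/2500
4 4 8637/10000
5 5 8511/10000
6 6 4021/5000
7 7 983/1250
8 8 389/500
DF(5y) = 8511/10000 ≈ 0.851100

step 1 [1y] zero: DF = P = 9727/10000 ≈ 0.972700
step 2 [2y] bond c/1=19/400: DF=(2063173/2000000 − 19/400·(0.972700))/(1+19/400) = 9407/10000 ≈ 0.940700
step 3 [3y] zero: DF = P = 2281/2500 ≈ 0.912400
step 4 [4y] swap r/1=29/785: DF=(1 − 29/785·(0.972700+0.940700+0.912400))/(1+29/785) = 8637/10000 ≈ 0.863700
step 5 [5y] bond c/1=9/400: DF=(1906527/2000000 − 9/400·(0.972700+0.940700+0.912400+0.863700))/(1+9/400) = 8511/10000 ≈ 0.851100
step 6 [6y] bond c/1=7/100: DF=(36823/31250 − 7/100·(0.972700+0.940700+0.912400+0.863700+0.851100))/(1+7/100) = 4021/5000 ≈ 0.804200
step 7 [7y] zero: DF = P = 983/1250 ≈ 0.786400
step 8 [8y] zero: DF = P = 389/500 ≈ 0.778000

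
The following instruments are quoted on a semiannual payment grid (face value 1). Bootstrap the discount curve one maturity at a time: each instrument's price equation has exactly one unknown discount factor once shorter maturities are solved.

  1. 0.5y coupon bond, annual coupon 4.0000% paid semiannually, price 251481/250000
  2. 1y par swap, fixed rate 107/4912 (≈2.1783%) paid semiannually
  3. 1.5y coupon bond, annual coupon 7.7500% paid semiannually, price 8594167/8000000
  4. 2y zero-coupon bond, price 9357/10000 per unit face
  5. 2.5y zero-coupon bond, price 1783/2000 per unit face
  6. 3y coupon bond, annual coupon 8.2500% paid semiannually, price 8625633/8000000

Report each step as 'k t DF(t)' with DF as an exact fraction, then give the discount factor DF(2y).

step 1 [0.5y] bond c/2=1/50: DF=(251481/250000 − 1/50·(0))/(1+1/50) = 4931/5000 ≈ 0.986200
step 2 [1y] swap r/2=107/9824: DF=(1 − 107/9824·(0.986200))/(1+107/9824) = 4893/5000 ≈ 0.978600
step 3 [1.5y] bond c/2=31/800: DF=(8594167/8000000 − 31/800·(0.986200+0.978600))/(1+31/800) = 9609/10000 ≈ 0.960900
step 4 [2y] zero: DF = P = 9357/10000 ≈ 0.935700
step 5 [2.5y] zero: DF = P = 1783/2000 ≈ 0.891500
step 6 [3y] bond c/2=33/800: DF=(8625633/8000000 − 33/800·(0.986200+0.978600+0.960900+0.935700+0.891500))/(1+33/800) = 1059/1250 ≈ 0.847200

1 1/2 4931/5000
2 1 4893/5000
3 3/2 9609/10000
4 2 9357/10000
5 5/2 1783/2000
6 3 1059/1250
DF(2y) = 9357/10000 ≈ 0.935700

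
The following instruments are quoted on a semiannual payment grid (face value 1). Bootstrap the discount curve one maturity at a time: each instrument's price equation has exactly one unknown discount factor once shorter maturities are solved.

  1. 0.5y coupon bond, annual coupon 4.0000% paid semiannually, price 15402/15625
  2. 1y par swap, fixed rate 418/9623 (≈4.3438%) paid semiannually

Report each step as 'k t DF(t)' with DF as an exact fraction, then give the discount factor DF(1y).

step 1 [0.5y] bond c/2=1/50: DF=(15402/15625 − 1/50·(0))/(1+1/50) = 604/625 ≈ 0.966400
step 2 [1y] swap r/2=209/9623: DF=(1 − 209/9623·(0.966400))/(1+209/9623) = 4791/5000 ≈ 0.958200

1 1/2 604/625
2 1 4791/5000
DF(1y) = 4791/5000 ≈ 0.958200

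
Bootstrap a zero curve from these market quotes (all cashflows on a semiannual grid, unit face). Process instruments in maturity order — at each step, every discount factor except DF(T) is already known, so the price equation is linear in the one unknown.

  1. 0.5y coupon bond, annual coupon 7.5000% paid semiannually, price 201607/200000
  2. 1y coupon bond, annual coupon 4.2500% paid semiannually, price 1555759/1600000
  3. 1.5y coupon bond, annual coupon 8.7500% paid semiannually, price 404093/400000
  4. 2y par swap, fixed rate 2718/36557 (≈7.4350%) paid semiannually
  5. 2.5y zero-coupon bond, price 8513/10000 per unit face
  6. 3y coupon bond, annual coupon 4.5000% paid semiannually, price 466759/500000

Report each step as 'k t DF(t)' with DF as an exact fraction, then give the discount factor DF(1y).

step 1 [0.5y] bond c/2=3/80: DF=(201607/200000 − 3/80·(0))/(1+3/80) = 2429/2500 ≈ 0.971600
step 2 [1y] bond c/2=17/800: DF=(1555759/1600000 − 17/800·(0.971600))/(1+17/800) = 9319/10000 ≈ 0.931900
step 3 [1.5y] bond c/2=7/160: DF=(404093/400000 − 7/160·(0.971600+0.931900))/(1+7/160) = 8881/10000 ≈ 0.888100
step 4 [2y] swap r/2=1359/36557: DF=(1 − 1359/36557·(0.971600+0.931900+0.888100))/(1+1359/36557) = 8641/10000 ≈ 0.864100
step 5 [2.5y] zero: DF = P = 8513/10000 ≈ 0.851300
step 6 [3y] bond c/2=9/400: DF=(466759/500000 − 9/400·(0.971600+0.931900+0.888100+0.864100+0.851300))/(1+9/400) = 4069/5000 ≈ 0.813800

1 1/2 2429/2500
2 1 9319/10000
3 3/2 8881/10000
4 2 8641/10000
5 5/2 8513/10000
6 3 4069/5000
DF(1y) = 9319/10000 ≈ 0.931900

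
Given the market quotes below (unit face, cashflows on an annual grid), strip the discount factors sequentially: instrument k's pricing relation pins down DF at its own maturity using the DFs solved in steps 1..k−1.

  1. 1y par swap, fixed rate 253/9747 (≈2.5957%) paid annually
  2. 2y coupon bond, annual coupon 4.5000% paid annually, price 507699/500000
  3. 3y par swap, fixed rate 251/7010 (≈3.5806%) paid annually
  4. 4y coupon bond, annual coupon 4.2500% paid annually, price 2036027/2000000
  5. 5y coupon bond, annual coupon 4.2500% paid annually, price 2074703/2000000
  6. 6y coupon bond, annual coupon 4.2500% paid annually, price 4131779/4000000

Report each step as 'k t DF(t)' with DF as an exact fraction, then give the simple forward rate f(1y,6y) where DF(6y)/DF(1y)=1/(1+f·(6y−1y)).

1 1 9747/10000
2 2 9297/10000
3 3 2249/2500
4 4 4311/5000
5 5 1057/1250
6 6 8069/10000
f(1y,6y) = ((9747/10000)/(8069/10000) − 1)/(5) = 1678/40345 ≈ 4.1591%

step 1 [1y] swap r/1=253/9747: DF=(1 − 253/9747·(0))/(1+253/9747) = 9747/10000 ≈ 0.974700
step 2 [2y] bond c/1=9/200: DF=(507699/500000 − 9/200·(0.974700))/(1+9/200) = 9297/10000 ≈ 0.929700
step 3 [3y] swap r/1=251/7010: DF=(1 − 251/7010·(0.974700+0.929700))/(1+251/7010) = 2249/2500 ≈ 0.899600
step 4 [4y] bond c/1=17/400: DF=(2036027/2000000 − 17/400·(0.974700+0.929700+0.899600))/(1+17/400) = 4311/5000 ≈ 0.862200
step 5 [5y] bond c/1=17/400: DF=(2074703/2000000 − 17/400·(0.974700+0.929700+0.899600+0.862200))/(1+17/400) = 1057/1250 ≈ 0.845600
step 6 [6y] bond c/1=17/400: DF=(4131779/4000000 − 17/400·(0.974700+0.929700+0.899600+0.862200+0.845600))/(1+17/400) = 8069/10000 ≈ 0.806900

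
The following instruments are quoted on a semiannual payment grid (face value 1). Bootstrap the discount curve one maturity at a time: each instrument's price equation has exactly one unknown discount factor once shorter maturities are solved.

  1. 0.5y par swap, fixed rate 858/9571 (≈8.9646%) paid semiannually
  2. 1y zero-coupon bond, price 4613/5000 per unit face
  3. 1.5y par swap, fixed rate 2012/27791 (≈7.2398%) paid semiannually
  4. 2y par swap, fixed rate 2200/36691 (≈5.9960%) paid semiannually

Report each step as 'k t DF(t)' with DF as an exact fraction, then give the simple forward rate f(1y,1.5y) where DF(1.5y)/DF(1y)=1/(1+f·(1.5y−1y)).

1 1/2 9571/10000
2 1 4613/5000
3 3/2 4497/5000
4 2 89/100
f(1y,1.5y) = ((4613/5000)/(4497/5000) − 1)/(1/2) = 232/4497 ≈ 5.1590%

step 1 [0.5y] swap r/2=429/9571: DF=(1 − 429/9571·(0))/(1+429/9571) = 9571/10000 ≈ 0.957100
step 2 [1y] zero: DF = P = 4613/5000 ≈ 0.922600
step 3 [1.5y] swap r/2=1006/27791: DF=(1 − 1006/27791·(0.957100+0.922600))/(1+1006/27791) = 4497/5000 ≈ 0.899400
step 4 [2y] swap r/2=1100/36691: DF=(1 − 1100/36691·(0.957100+0.922600+0.899400))/(1+1100/36691) = 89/100 ≈ 0.890000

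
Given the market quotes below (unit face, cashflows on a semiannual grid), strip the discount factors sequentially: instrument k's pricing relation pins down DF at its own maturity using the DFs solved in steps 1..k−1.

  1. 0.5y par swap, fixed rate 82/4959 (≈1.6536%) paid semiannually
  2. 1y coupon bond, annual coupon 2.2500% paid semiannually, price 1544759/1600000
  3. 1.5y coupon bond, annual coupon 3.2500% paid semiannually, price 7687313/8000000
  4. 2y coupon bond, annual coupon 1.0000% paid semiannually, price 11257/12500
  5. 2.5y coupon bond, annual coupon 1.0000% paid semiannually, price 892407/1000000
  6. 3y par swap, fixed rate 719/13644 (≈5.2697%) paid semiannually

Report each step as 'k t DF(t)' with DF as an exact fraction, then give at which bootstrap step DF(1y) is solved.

1 1/2 4959/5000
2 1 9437/10000
3 3/2 4573/5000
4 2 8819/10000
5 5/2 4347/5000
6 3 4281/5000
DF(1y) is solved at step 2

step 1 [0.5y] swap r/2=41/4959: DF=(1 − 41/4959·(0))/(1+41/4959) = 4959/5000 ≈ 0.991800
step 2 [1y] bond c/2=9/800: DF=(1544759/1600000 − 9/800·(0.991800))/(1+9/800) = 9437/10000 ≈ 0.943700
step 3 [1.5y] bond c/2=13/800: DF=(7687313/8000000 − 13/800·(0.991800+0.943700))/(1+13/800) = 4573/5000 ≈ 0.914600
step 4 [2y] bond c/2=1/200: DF=(11257/12500 − 1/200·(0.991800+0.943700+0.914600))/(1+1/200) = 8819/10000 ≈ 0.881900
step 5 [2.5y] bond c/2=1/200: DF=(892407/1000000 − 1/200·(0.991800+0.943700+0.914600+0.881900))/(1+1/200) = 4347/5000 ≈ 0.869400
step 6 [3y] swap r/2=719/27288: DF=(1 − 719/27288·(0.991800+0.943700+0.914600+0.881900+0.869400))/(1+719/27288) = 4281/5000 ≈ 0.856200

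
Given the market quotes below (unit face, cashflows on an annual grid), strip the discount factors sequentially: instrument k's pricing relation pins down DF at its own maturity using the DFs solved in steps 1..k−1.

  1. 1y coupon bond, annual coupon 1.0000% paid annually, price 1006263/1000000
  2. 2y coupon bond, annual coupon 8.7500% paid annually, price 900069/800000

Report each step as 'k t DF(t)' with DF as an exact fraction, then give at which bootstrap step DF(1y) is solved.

step 1 [1y] bond c/1=1/100: DF=(1006263/1000000 − 1/100·(0))/(1+1/100) = 9963/10000 ≈ 0.996300
step 2 [2y] bond c/1=7/80: DF=(900069/800000 − 7/80·(0.996300))/(1+7/80) = 1193/1250 ≈ 0.954400

1 1 9963/10000
2 2 1193/1250
DF(1y) is solved at step 1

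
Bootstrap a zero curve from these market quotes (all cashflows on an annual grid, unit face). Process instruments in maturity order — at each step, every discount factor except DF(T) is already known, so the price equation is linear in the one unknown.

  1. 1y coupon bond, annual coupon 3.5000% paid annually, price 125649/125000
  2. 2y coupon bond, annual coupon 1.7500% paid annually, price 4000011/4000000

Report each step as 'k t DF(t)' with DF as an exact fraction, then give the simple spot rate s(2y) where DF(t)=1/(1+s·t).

1 1 607/625
2 2 9661/10000
s(2y) = (1/(9661/10000) − 1)/(2) = 339/19322 ≈ 1.7545%

step 1 [1y] bond c/1=7/200: DF=(125649/125000 − 7/200·(0))/(1+7/200) = 607/625 ≈ 0.971200
step 2 [2y] bond c/1=7/400: DF=(4000011/4000000 − 7/400·(0.971200))/(1+7/400) = 9661/10000 ≈ 0.966100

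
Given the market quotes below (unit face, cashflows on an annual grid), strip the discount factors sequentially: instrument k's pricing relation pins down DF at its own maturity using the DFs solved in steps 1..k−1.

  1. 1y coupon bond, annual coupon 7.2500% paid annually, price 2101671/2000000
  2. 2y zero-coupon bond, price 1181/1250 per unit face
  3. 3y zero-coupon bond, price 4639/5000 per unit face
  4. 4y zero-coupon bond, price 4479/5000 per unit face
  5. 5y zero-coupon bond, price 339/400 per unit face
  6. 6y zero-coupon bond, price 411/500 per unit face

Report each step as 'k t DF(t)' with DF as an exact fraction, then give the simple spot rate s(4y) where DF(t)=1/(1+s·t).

step 1 [1y] bond c/1=29/400: DF=(2101671/2000000 − 29/400·(0))/(1+29/400) = 4899/5000 ≈ 0.979800
step 2 [2y] zero: DF = P = 1181/1250 ≈ 0.944800
step 3 [3y] zero: DF = P = 4639/5000 ≈ 0.927800
step 4 [4y] zero: DF = P = 4479/5000 ≈ 0.895800
step 5 [5y] zero: DF = P = 339/400 ≈ 0.847500
step 6 [6y] zero: DF = P = 411/500 ≈ 0.822000

1 1 4899/5000
2 2 1181/1250
3 3 4639/5000
4 4 4479/5000
5 5 339/400
6 6 411/500
s(4y) = (1/(4479/5000) − 1)/(4) = 521/17916 ≈ 2.9080%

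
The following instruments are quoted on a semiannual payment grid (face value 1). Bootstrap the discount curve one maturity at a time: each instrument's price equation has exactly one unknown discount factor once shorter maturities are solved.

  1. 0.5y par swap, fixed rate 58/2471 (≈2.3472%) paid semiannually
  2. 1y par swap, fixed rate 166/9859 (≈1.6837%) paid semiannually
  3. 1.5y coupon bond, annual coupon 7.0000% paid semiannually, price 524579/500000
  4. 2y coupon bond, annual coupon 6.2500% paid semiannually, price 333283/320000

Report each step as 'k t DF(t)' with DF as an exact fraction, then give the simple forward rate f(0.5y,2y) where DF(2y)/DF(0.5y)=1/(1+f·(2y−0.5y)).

1 1/2 2471/2500
2 1 4917/5000
3 3/2 947/1000
4 2 1843/2000
f(0.5y,2y) = ((2471/2500)/(1843/2000) − 1)/(3/2) = 446/9215 ≈ 4.8399%

step 1 [0.5y] swap r/2=29/2471: DF=(1 − 29/2471·(0))/(1+29/2471) = 2471/2500 ≈ 0.988400
step 2 [1y] swap r/2=83/9859: DF=(1 − 83/9859·(0.988400))/(1+83/9859) = 4917/5000 ≈ 0.983400
step 3 [1.5y] bond c/2=7/200: DF=(524579/500000 − 7/200·(0.988400+0.983400))/(1+7/200) = 947/1000 ≈ 0.947000
step 4 [2y] bond c/2=1/32: DF=(333283/320000 − 1/32·(0.988400+0.983400+0.947000))/(1+1/32) = 1843/2000 ≈ 0.921500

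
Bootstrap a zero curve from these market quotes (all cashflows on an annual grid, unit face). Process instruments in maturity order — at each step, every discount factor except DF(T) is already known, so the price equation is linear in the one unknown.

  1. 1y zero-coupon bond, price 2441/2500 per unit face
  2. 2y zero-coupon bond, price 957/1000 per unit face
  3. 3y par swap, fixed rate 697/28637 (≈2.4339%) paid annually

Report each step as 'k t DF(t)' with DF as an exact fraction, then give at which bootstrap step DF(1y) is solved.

step 1 [1y] zero: DF = P = 2441/2500 ≈ 0.976400
step 2 [2y] zero: DF = P = 957/1000 ≈ 0.957000
step 3 [3y] swap r/1=697/28637: DF=(1 − 697/28637·(0.976400+0.957000))/(1+697/28637) = 9303/10000 ≈ 0.930300

1 1 2441/2500
2 2 957/1000
3 3 9303/10000
DF(1y) is solved at step 1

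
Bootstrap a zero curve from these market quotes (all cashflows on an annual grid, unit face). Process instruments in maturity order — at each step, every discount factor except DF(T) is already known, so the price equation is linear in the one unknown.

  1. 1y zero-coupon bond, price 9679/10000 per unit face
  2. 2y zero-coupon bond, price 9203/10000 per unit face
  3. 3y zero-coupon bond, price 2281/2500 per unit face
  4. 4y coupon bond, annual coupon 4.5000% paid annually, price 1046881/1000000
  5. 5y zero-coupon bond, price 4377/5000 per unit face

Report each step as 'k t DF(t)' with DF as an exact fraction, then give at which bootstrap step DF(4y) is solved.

1 1 9679/10000
2 2 9203/10000
3 3 2281/2500
4 4 2203/2500
5 5 4377/5000
DF(4y) is solved at step 4

step 1 [1y] zero: DF = P = 9679/10000 ≈ 0.967900
step 2 [2y] zero: DF = P = 9203/10000 ≈ 0.920300
step 3 [3y] zero: DF = P = 2281/2500 ≈ 0.912400
step 4 [4y] bond c/1=9/200: DF=(1046881/1000000 − 9/200·(0.967900+0.920300+0.912400))/(1+9/200) = 2203/2500 ≈ 0.881200
step 5 [5y] zero: DF = P = 4377/5000 ≈ 0.875400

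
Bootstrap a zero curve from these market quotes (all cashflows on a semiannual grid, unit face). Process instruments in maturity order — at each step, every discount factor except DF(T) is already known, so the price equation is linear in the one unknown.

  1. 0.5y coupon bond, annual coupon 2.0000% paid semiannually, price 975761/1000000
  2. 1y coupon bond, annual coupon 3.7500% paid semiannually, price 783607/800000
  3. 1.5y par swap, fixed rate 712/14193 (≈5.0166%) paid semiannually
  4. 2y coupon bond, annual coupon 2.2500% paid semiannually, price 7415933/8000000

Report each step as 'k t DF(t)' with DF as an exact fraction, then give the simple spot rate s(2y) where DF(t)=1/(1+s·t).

1 1/2 9661/10000
2 1 9437/10000
3 3/2 1161/1250
4 2 8851/10000
s(2y) = (1/(8851/10000) − 1)/(2) = 1149/17702 ≈ 6.4908%

step 1 [0.5y] bond c/2=1/100: DF=(975761/1000000 − 1/100·(0))/(1+1/100) = 9661/10000 ≈ 0.966100
step 2 [1y] bond c/2=3/160: DF=(783607/800000 − 3/160·(0.966100))/(1+3/160) = 9437/10000 ≈ 0.943700
step 3 [1.5y] swap r/2=356/14193: DF=(1 − 356/14193·(0.966100+0.943700))/(1+356/14193) = 1161/1250 ≈ 0.928800
step 4 [2y] bond c/2=9/800: DF=(7415933/8000000 − 9/800·(0.966100+0.943700+0.928800))/(1+9/800) = 8851/10000 ≈ 0.885100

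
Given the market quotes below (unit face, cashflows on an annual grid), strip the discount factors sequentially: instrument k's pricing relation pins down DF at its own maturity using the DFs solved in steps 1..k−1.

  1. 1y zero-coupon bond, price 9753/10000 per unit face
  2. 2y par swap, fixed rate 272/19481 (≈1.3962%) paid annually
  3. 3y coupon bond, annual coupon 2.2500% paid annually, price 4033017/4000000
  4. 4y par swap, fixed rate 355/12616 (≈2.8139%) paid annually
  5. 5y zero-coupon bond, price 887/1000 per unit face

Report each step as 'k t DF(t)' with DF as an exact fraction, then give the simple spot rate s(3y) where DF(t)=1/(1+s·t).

step 1 [1y] zero: DF = P = 9753/10000 ≈ 0.975300
step 2 [2y] swap r/1=272/19481: DF=(1 − 272/19481·(0.975300))/(1+272/19481) = 608/625 ≈ 0.972800
step 3 [3y] bond c/1=9/400: DF=(4033017/4000000 − 9/400·(0.975300+0.972800))/(1+9/400) = 1179/1250 ≈ 0.943200
step 4 [4y] swap r/1=355/12616: DF=(1 − 355/12616·(0.975300+0.972800+0.943200))/(1+355/12616) = 1787/2000 ≈ 0.893500
step 5 [5y] zero: DF = P = 887/1000 ≈ 0.887000

1 1 9753/10000
2 2 608/625
3 3 1179/1250
4 4 1787/2000
5 5 887/1000
s(3y) = (1/(1179/1250) − 1)/(3) = 71/3537 ≈ 2.0074%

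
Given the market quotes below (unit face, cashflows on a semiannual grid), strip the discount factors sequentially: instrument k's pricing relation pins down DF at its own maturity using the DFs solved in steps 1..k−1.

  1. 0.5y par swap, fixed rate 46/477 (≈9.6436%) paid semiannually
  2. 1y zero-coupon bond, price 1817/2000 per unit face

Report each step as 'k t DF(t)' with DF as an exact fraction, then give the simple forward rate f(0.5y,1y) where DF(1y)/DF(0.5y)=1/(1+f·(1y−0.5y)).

step 1 [0.5y] swap r/2=23/477: DF=(1 − 23/477·(0))/(1+23/477) = 477/500 ≈ 0.954000
step 2 [1y] zero: DF = P = 1817/2000 ≈ 0.908500

1 1/2 477/500
2 1 1817/2000
f(0.5y,1y) = ((477/500)/(1817/2000) − 1)/(1/2) = 182/1817 ≈ 10.0165%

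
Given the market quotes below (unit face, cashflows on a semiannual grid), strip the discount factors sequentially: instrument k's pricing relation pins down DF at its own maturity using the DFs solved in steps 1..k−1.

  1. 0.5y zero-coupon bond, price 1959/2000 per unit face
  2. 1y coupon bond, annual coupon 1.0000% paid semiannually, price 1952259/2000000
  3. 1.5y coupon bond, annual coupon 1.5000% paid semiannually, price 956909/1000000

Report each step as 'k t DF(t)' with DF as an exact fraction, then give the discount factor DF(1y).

step 1 [0.5y] zero: DF = P = 1959/2000 ≈ 0.979500
step 2 [1y] bond c/2=1/200: DF=(1952259/2000000 − 1/200·(0.979500))/(1+1/200) = 604/625 ≈ 0.966400
step 3 [1.5y] bond c/2=3/400: DF=(956909/1000000 − 3/400·(0.979500+0.966400))/(1+3/400) = 9353/10000 ≈ 0.935300

1 1/2 1959/2000
2 1 604/625
3 3/2 9353/10000
DF(1y) = 604/625 ≈ 0.966400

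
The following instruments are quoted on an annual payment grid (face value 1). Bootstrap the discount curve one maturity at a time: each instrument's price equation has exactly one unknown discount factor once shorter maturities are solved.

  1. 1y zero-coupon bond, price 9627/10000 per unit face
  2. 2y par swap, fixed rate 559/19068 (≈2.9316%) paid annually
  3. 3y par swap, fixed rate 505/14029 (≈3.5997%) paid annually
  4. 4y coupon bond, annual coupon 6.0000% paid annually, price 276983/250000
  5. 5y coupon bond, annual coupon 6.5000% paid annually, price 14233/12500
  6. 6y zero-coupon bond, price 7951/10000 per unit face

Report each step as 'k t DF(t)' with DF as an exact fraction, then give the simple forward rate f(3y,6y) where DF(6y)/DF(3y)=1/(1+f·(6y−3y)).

step 1 [1y] zero: DF = P = 9627/10000 ≈ 0.962700
step 2 [2y] swap r/1=559/19068: DF=(1 − 559/19068·(0.962700))/(1+559/19068) = 9441/10000 ≈ 0.944100
step 3 [3y] swap r/1=505/14029: DF=(1 − 505/14029·(0.962700+0.944100))/(1+505/14029) = 899/1000 ≈ 0.899000
step 4 [4y] bond c/1=3/50: DF=(276983/250000 − 3/50·(0.962700+0.944100+0.899000))/(1+3/50) = 554/625 ≈ 0.886400
step 5 [5y] bond c/1=13/200: DF=(14233/12500 − 13/200·(0.962700+0.944100+0.899000+0.886400))/(1+13/200) = 4219/5000 ≈ 0.843800
step 6 [6y] zero: DF = P = 7951/10000 ≈ 0.795100

1 1 9627/10000
2 2 9441/10000
3 3 899/1000
4 4 554/625
5 5 4219/5000
6 6 7951/10000
f(3y,6y) = ((899/1000)/(7951/10000) − 1)/(3) = 1039/23853 ≈ 4.3558%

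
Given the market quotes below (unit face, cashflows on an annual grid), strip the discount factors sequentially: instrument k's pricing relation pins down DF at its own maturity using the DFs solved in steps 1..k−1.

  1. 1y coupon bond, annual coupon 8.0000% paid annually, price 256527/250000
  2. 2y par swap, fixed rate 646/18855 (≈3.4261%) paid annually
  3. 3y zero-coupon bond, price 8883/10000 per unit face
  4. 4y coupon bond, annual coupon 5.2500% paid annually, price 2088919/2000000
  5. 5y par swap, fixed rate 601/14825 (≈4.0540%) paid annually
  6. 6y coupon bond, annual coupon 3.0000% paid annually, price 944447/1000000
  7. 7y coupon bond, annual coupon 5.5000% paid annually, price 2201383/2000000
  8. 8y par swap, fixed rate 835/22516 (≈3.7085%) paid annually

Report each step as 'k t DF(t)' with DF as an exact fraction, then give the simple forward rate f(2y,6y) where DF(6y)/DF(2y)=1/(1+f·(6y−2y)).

1 1 9501/10000
2 2 4677/5000
3 3 8883/10000
4 4 427/500
5 5 8197/10000
6 6 3937/5000
7 7 963/1250
8 8 1499/2000
f(2y,6y) = ((4677/5000)/(3937/5000) − 1)/(4) = 185/3937 ≈ 4.6990%

step 1 [1y] bond c/1=2/25: DF=(256527/250000 − 2/25·(0))/(1+2/25) = 9501/10000 ≈ 0.950100
step 2 [2y] swap r/1=646/18855: DF=(1 − 646/18855·(0.950100))/(1+646/18855) = 4677/5000 ≈ 0.935400
step 3 [3y] zero: DF = P = 8883/10000 ≈ 0.888300
step 4 [4y] bond c/1=21/400: DF=(2088919/2000000 − 21/400·(0.950100+0.935400+0.888300))/(1+21/400) = 427/500 ≈ 0.854000
step 5 [5y] swap r/1=601/14825: DF=(1 − 601/14825·(0.950100+0.935400+0.888300+0.854000))/(1+601/14825) = 8197/10000 ≈ 0.819700
step 6 [6y] bond c/1=3/100: DF=(944447/1000000 − 3/100·(0.950100+0.935400+0.888300+0.854000+0.819700))/(1+3/100) = 3937/5000 ≈ 0.787400
step 7 [7y] bond c/1=11/200: DF=(2201383/2000000 − 11/200·(0.950100+0.935400+0.888300+0.854000+0.819700+0.787400))/(1+11/200) = 963/1250 ≈ 0.770400
step 8 [8y] swap r/1=835/22516: DF=(1 − 835/22516·(0.950100+0.935400+0.888300+0.854000+0.819700+0.787400+0.770400))/(1+835/22516) = 1499/2000 ≈ 0.749500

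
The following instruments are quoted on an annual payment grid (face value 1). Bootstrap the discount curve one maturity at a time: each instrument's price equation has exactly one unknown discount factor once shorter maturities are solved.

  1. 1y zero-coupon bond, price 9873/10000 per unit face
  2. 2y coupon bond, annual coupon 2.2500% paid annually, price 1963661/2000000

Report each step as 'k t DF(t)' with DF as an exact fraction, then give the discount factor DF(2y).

1 1 9873/10000
2 2 1877/2000
DF(2y) = 1877/2000 ≈ 0.938500

step 1 [1y] zero: DF = P = 9873/10000 ≈ 0.987300
step 2 [2y] bond c/1=9/400: DF=(1963661/2000000 − 9/400·(0.987300))/(1+9/400) = 1877/2000 ≈ 0.938500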